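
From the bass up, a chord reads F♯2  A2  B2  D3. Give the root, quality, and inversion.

The pitch classes F#, A, B, D arrange in thirds as B–D–F#–A: a B minor seventh chord.
With the fifth (F#) in the bass, the chord is in second inversion (figured bass 4/3).

B minor seventh, second inversion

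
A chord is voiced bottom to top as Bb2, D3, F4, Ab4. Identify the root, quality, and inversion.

The distinct note names are Bb, D, F, Ab. Stacked in thirds they read Bb–D–F–Ab, which is a dominant seventh chord on Bb.
With the root (Bb) in the bass, the chord is in root position (figured bass 7).

Bb dominant seventh, root position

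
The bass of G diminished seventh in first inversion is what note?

In first inversion the third is lowest. For G diminished seventh (G–Bb–Db–Fb) that is Bb.

Bb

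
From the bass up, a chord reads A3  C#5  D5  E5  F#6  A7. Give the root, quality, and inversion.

D major ninth, second inversion

Reducing to letter names: A, C#, D, E, F#. These stack in thirds as D–F#–A–C#–E — a D major ninth chord.
The lowest note is A, the fifth of the chord, so this is second inversion.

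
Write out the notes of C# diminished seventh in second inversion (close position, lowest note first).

The chord tones are C#–E–G–Bb. With the fifth (G) lowest for second inversion: G, Bb, C#, E.

G, Bb, C#, E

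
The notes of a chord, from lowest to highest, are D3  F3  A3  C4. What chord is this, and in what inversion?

D minor seventh, root position

The pitch classes D, F, A, C arrange in thirds as D–F–A–C: a D minor seventh chord.
With the root (D) in the bass, the chord is in root position (figured bass 7).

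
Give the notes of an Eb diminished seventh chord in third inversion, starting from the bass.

Eb diminished seventh is Eb–Gb–Bbb–Dbb. Third inversion puts the seventh (Dbb) in the bass, with the remaining tones above: Dbb, Eb, Gb, Bbb.

Dbb, Eb, Gb, Bbb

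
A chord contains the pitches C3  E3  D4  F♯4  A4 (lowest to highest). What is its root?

D

Reordering C, E, D, F#, A into stacked thirds gives D–F#–A–C–E; the bottom of that stack, D, is the root.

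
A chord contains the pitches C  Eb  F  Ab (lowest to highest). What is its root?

Reordering C, Eb, F, Ab into stacked thirds gives F–Ab–C–Eb; the bottom of that stack, F, is the root.

F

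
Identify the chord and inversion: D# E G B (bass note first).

E minor-major seventh, third inversion

The pitch classes D#, E, G, B arrange in thirds as E–G–B–D#: an E minor-major seventh chord.
D# is the seventh of E minor-major seventh; seventh in the bass means third inversion (figured bass 4/2).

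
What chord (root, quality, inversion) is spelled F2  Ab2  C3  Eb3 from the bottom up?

F minor seventh, root position

Reducing to letter names: F, Ab, C, Eb. These stack in thirds as F–Ab–C–Eb — an F minor seventh chord.
With the root (F) in the bass, the chord is in root position (figured bass 7).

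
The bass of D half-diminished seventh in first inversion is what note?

The third of D half-diminished seventh (D–F–Ab–C) is F; that is the bass in first inversion.

F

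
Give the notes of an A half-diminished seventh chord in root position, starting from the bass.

A, C, Eb, G

Spelling A half-diminished seventh: A–C–Eb–G. In root position the root is bass, giving A, C, Eb, G from the bottom.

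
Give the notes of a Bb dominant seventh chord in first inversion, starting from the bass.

Bb dominant seventh is Bb–D–F–Ab. First inversion puts the third (D) in the bass, with the remaining tones above: D, F, Ab, Bb.

D, F, Ab, Bb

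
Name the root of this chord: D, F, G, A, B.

Reordering D, F, G, A, B into stacked thirds gives G–B–D–F–A; the bottom of that stack, G, is the root.

G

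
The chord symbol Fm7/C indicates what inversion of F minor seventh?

Fm7/C means F minor seventh with C in the bass. C is the fifth of F minor seventh (F–Ab–C–Eb), so this is second inversion.

second inversion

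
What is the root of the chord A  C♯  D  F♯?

Reordering A, C#, D, F# into stacked thirds gives D–F#–A–C#; the bottom of that stack, D, is the root.

D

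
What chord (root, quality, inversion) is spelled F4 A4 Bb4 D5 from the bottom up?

Bb major seventh, second inversion

The distinct note names are F, A, Bb, D. Stacked in thirds they read Bb–D–F–A, which is a major seventh chord on Bb.
F is the fifth of Bb major seventh; fifth in the bass means second inversion (figured bass 4/3).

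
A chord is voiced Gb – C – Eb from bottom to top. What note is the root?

C

Reordering Gb, C, Eb into stacked thirds gives C–Eb–Gb; the bottom of that stack, C, is the root.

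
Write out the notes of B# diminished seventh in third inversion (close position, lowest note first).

A, B#, D#, F#

Spelling B# diminished seventh: B#–D#–F#–A. In third inversion the seventh is bass, giving A, B#, D#, F# from the bottom.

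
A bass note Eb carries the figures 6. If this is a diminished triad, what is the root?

The figures 6 mean the third of the chord is in the bass. If Eb is the third of a diminished triad, the root is C (chord tones C–Eb–Gb).

C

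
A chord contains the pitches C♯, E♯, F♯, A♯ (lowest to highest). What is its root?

F#

The distinct letter names are C#, E#, F#, A#. Arranged as a stack of thirds they read F#–A#–C#–E#, so F# is the root (an F# major seventh chord).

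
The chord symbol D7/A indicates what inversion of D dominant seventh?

D7/A means D dominant seventh with A in the bass. A is the fifth of D dominant seventh (D–F#–A–C), so this is second inversion.

second inversion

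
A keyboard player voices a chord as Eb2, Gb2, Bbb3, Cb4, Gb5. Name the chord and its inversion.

The pitch classes Eb, Gb, Bbb, Cb arrange in thirds as Cb–Eb–Gb–Bbb: a Cb dominant seventh chord.
With the third (Eb) in the bass, the chord is in first inversion (figured bass 6/5).

Cb dominant seventh, first inversion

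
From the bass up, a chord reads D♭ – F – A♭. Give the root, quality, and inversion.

Db major, root position

The pitch classes Db, F, Ab arrange in thirds as Db–F–Ab: a Db major triad.
Db is the root of Db major; root in the bass means root position (figured bass 5/3).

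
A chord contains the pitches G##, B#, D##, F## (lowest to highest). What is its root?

G##

The distinct letter names are G##, B#, D##, F##. Arranged as a stack of thirds they read G##–B#–D##–F##, so G## is the root (a G## minor seventh chord).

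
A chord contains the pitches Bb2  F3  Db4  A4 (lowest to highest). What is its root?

Bb, F, Db, A are the tones of a Bb minor-major seventh chord (Bb–Db–F–A), making Bb the root.

Bb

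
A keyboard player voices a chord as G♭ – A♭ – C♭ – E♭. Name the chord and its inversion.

Ab minor seventh, third inversion

The distinct note names are Gb, Ab, Cb, Eb. Stacked in thirds they read Ab–Cb–Eb–Gb, which is a minor seventh chord on Ab.
Gb is the seventh of Ab minor seventh; seventh in the bass means third inversion (figured bass 4/2).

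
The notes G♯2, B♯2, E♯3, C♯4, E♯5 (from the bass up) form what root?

C#

The distinct letter names are G#, B#, E#, C#. Arranged as a stack of thirds they read C#–E#–G#–B#, so C# is the root (a C# major seventh chord).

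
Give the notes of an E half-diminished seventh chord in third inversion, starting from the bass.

Spelling E half-diminished seventh: E–G–Bb–D. In third inversion the seventh is bass, giving D, E, G, Bb from the bottom.

D, E, G, Bb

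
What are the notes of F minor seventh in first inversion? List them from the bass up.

The chord tones are F–Ab–C–Eb. With the third (Ab) lowest for first inversion: Ab, C, Eb, F.

Ab, C, Eb, F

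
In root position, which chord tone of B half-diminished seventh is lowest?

B half-diminished seventh is B–D–F–A. Root position places the root in the bass: B.

B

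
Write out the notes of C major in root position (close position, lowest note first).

C, E, G

The chord tones are C–E–G. With the root (C) lowest for root position: C, E, G.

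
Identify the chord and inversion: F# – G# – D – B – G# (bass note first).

G# half-diminished seventh, third inversion

The distinct note names are F#, G#, D, B. Stacked in thirds they read G#–B–D–F#, which is a half-diminished seventh chord on G#.
With the seventh (F#) in the bass, the chord is in third inversion (figured bass 4/2).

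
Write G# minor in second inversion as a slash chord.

G#m/D#

Second inversion of G# minor has the fifth (D#) in the bass. As a slash chord: G#m/D#.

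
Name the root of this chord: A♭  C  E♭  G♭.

Ab

Ab, C, Eb, Gb are the tones of an Ab dominant seventh chord (Ab–C–Eb–Gb), making Ab the root.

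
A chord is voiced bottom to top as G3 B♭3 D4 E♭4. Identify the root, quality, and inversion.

Reducing to letter names: G, Bb, D, Eb. These stack in thirds as Eb–G–Bb–D — an Eb major seventh chord.
With the third (G) in the bass, the chord is in first inversion (figured bass 6/5).

Eb major seventh, first inversion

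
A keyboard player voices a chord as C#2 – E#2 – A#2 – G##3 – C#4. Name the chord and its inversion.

The distinct note names are C#, E#, A#, G##. Stacked in thirds they read A#–C#–E#–G##, which is a minor-major seventh chord on A#.
C# is the third of A# minor-major seventh; third in the bass means first inversion (figured bass 6/5).

A# minor-major seventh, first inversion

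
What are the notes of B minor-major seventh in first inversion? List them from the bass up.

B minor-major seventh is B–D–F#–A#. First inversion puts the third (D) in the bass, with the remaining tones above: D, F#, A#, B.

D, F#, A#, B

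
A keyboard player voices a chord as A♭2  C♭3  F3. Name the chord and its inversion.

F diminished, first inversion

The distinct note names are Ab, Cb, F. Stacked in thirds they read F–Ab–Cb, which is a diminished triad on F.
The lowest note is Ab, the third of the chord, so this is first inversion (figured bass 6).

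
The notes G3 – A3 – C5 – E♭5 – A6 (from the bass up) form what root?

A

Reordering G, A, C, Eb into stacked thirds gives A–C–Eb–G; the bottom of that stack, A, is the root.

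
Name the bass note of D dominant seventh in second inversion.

D dominant seventh is D–F#–A–C. Second inversion places the fifth in the bass: A.

A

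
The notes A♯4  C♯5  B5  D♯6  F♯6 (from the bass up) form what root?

B

The distinct letter names are A#, C#, B, D#, F#. Arranged as a stack of thirds they read B–D#–F#–A#–C#, so B is the root (a B major ninth chord).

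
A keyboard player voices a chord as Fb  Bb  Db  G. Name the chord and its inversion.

The pitch classes Fb, Bb, Db, G arrange in thirds as G–Bb–Db–Fb: a G diminished seventh chord.
With the seventh (Fb) in the bass, the chord is in third inversion (figured bass 4/2).

G diminished seventh, third inversion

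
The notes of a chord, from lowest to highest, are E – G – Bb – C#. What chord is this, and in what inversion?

The pitch classes E, G, Bb, C# arrange in thirds as C#–E–G–Bb: a C# diminished seventh chord.
E is the third of C# diminished seventh; third in the bass means first inversion (figured bass 6/5).

C# diminished seventh, first inversion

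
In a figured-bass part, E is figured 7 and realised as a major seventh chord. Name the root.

E

The figures 7 mean the root of the chord is in the bass. If E is the root of a major seventh chord, the root is E (chord tones E–G#–B–D#).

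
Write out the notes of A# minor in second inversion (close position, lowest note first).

Spelling A# minor: A#–C#–E#. In second inversion the fifth is bass, giving E#, A#, C# from the bottom.

E#, A#, C#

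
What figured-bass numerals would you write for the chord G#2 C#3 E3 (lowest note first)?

6/4

The notes G#, C#, E stack in thirds as C#–E–G# — a C# minor triad. The bass G# is the fifth, so this is second inversion: figured 6/4.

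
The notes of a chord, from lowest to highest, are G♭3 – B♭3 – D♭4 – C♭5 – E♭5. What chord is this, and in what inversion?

Cb major ninth, second inversion

Reducing to letter names: Gb, Bb, Db, Cb, Eb. These stack in thirds as Cb–Eb–Gb–Bb–Db — a Cb major ninth chord.
The lowest note is Gb, the fifth of the chord, so this is second inversion.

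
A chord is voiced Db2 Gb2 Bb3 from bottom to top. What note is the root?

Gb

Reordering Db, Gb, Bb into stacked thirds gives Gb–Bb–Db; the bottom of that stack, Gb, is the root.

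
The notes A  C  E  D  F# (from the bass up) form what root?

D

The distinct letter names are A, C, E, D, F#. Arranged as a stack of thirds they read D–F#–A–C–E, so D is the root (a D dominant ninth chord).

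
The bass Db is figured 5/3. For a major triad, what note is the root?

The figures 5/3 mean the root of the chord is in the bass. If Db is the root of a major triad, the root is Db (chord tones Db–F–Ab).

Db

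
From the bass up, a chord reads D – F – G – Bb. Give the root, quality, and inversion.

G minor seventh, second inversion

Reducing to letter names: D, F, G, Bb. These stack in thirds as G–Bb–D–F — a G minor seventh chord.
The lowest note is D, the fifth of the chord, so this is second inversion (figured bass 4/3).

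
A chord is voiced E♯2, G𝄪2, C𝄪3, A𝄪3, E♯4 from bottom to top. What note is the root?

The distinct letter names are E#, G##, C##, A##. Arranged as a stack of thirds they read A##–C##–E#–G##, so A## is the root (an A## half-diminished seventh chord).

A##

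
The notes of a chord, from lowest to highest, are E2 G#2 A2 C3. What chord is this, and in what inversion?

A minor-major seventh, second inversion

The pitch classes E, G#, A, C arrange in thirds as A–C–E–G#: an A minor-major seventh chord.
The lowest note is E, the fifth of the chord, so this is second inversion (figured bass 4/3).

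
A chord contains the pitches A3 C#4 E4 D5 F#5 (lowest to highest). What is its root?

A, C#, E, D, F# are the tones of a D major ninth chord (D–F#–A–C#–E), making D the root.

D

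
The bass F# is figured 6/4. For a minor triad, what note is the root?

The figures 6/4 mean the fifth of the chord is in the bass. If F# is the fifth of a minor triad, the root is B (chord tones B–D–F#).

B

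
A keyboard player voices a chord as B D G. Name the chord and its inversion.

G major, first inversion

The distinct note names are B, D, G. Stacked in thirds they read G–B–D, which is a major triad on G.
B is the third of G major; third in the bass means first inversion (figured bass 6).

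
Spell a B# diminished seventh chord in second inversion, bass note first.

B# diminished seventh is B#–D#–F#–A. Second inversion puts the fifth (F#) in the bass, with the remaining tones above: F#, A, B#, D#.

F#, A, B#, D#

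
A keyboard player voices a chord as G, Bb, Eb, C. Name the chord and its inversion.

The distinct note names are G, Bb, Eb, C. Stacked in thirds they read C–Eb–G–Bb, which is a minor seventh chord on C.
The lowest note is G, the fifth of the chord, so this is second inversion (figured bass 4/3).

C minor seventh, second inversion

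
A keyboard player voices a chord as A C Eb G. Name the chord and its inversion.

A half-diminished seventh, root position

Reducing to letter names: A, C, Eb, G. These stack in thirds as A–C–Eb–G — an A half-diminished seventh chord.
A is the root of A half-diminished seventh; root in the bass means root position (figured bass 7).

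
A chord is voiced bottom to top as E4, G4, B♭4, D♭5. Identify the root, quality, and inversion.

Reducing to letter names: E, G, Bb, Db. These stack in thirds as E–G–Bb–Db — an E diminished seventh chord.
The lowest note is E, the root of the chord, so this is root position (figured bass 7).

E diminished seventh, root position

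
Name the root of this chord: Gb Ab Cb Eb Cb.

Reordering Gb, Ab, Cb, Eb into stacked thirds gives Ab–Cb–Eb–Gb; the bottom of that stack, Ab, is the root.

Ab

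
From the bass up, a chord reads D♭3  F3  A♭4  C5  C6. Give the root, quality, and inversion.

The distinct note names are Db, F, Ab, C. Stacked in thirds they read Db–F–Ab–C, which is a major seventh chord on Db.
Db is the root of Db major seventh; root in the bass means root position (figured bass 7).

Db major seventh, root position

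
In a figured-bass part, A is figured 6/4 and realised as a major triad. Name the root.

The figures 6/4 mean the fifth of the chord is in the bass. If A is the fifth of a major triad, the root is D (chord tones D–F#–A).

D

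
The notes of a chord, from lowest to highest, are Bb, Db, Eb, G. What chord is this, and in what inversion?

Eb dominant seventh, second inversion

Reducing to letter names: Bb, Db, Eb, G. These stack in thirds as Eb–G–Bb–Db — an Eb dominant seventh chord.
With the fifth (Bb) in the bass, the chord is in second inversion (figured bass 4/3).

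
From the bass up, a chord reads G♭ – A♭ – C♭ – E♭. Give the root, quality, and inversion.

Ab minor seventh, third inversion

The distinct note names are Gb, Ab, Cb, Eb. Stacked in thirds they read Ab–Cb–Eb–Gb, which is a minor seventh chord on Ab.
Gb is the seventh of Ab minor seventh; seventh in the bass means third inversion (figured bass 4/2).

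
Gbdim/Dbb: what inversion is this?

Gbdim/Dbb means Gb diminished with Dbb in the bass. Dbb is the fifth of Gb diminished (Gb–Bbb–Dbb), so this is second inversion.

second inversion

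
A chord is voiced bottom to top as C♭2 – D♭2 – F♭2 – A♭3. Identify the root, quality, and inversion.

Db minor seventh, third inversion

The distinct note names are Cb, Db, Fb, Ab. Stacked in thirds they read Db–Fb–Ab–Cb, which is a minor seventh chord on Db.
The lowest note is Cb, the seventh of the chord, so this is third inversion (figured bass 4/2).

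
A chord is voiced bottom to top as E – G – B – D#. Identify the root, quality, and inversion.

E minor-major seventh, root position

The pitch classes E, G, B, D# arrange in thirds as E–G–B–D#: an E minor-major seventh chord.
E is the root of E minor-major seventh; root in the bass means root position (figured bass 7).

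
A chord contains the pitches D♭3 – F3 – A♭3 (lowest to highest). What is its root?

Reordering Db, F, Ab into stacked thirds gives Db–F–Ab; the bottom of that stack, Db, is the root.

Db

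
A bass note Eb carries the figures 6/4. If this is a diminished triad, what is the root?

The figures 6/4 mean the fifth of the chord is in the bass. If Eb is the fifth of a diminished triad, the root is A (chord tones A–C–Eb).

A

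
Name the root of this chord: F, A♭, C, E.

F

The distinct letter names are F, Ab, C, E. Arranged as a stack of thirds they read F–Ab–C–E, so F is the root (an F minor-major seventh chord).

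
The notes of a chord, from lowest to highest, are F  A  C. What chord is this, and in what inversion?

F major, root position

Reducing to letter names: F, A, C. These stack in thirds as F–A–C — an F major triad.
F is the root of F major; root in the bass means root position (figured bass 5/3).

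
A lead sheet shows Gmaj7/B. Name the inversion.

Gmaj7/B means G major seventh with B in the bass. B is the third of G major seventh (G–B–D–F#), so this is first inversion.

first inversion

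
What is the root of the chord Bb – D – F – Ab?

The distinct letter names are Bb, D, F, Ab. Arranged as a stack of thirds they read Bb–D–F–Ab, so Bb is the root (a Bb dominant seventh chord).

Bb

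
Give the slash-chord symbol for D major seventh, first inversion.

First inversion of D major seventh has the third (F#) in the bass. As a slash chord: Dmaj7/F#.

Dmaj7/F#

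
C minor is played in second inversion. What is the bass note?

C minor is C–Eb–G. Second inversion places the fifth in the bass: G.

G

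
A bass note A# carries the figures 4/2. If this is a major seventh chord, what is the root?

B

The figures 4/2 mean the seventh of the chord is in the bass. If A# is the seventh of a major seventh chord, the root is B (chord tones B–D#–F#–A#).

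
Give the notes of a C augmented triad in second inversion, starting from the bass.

G#, C, E

C augmented is C–E–G#. Second inversion puts the fifth (G#) in the bass, with the remaining tones above: G#, C, E.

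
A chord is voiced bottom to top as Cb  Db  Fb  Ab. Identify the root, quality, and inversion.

The pitch classes Cb, Db, Fb, Ab arrange in thirds as Db–Fb–Ab–Cb: a Db minor seventh chord.
The lowest note is Cb, the seventh of the chord, so this is third inversion (figured bass 4/2).

Db minor seventh, third inversion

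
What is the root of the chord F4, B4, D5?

B

The distinct letter names are F, B, D. Arranged as a stack of thirds they read B–D–F, so B is the root (a B diminished triad).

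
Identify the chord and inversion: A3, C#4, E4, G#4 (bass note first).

A major seventh, root position

The pitch classes A, C#, E, G# arrange in thirds as A–C#–E–G#: an A major seventh chord.
With the root (A) in the bass, the chord is in root position (figured bass 7).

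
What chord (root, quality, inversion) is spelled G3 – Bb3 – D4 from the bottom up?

G minor, root position

The pitch classes G, Bb, D arrange in thirds as G–Bb–D: a G minor triad.
With the root (G) in the bass, the chord is in root position (figured bass 5/3).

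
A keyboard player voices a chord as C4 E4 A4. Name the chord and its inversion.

The pitch classes C, E, A arrange in thirds as A–C–E: an A minor triad.
The lowest note is C, the third of the chord, so this is first inversion (figured bass 6).

A minor, first inversion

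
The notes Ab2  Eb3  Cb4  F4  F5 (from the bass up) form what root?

F

Reordering Ab, Eb, Cb, F into stacked thirds gives F–Ab–Cb–Eb; the bottom of that stack, F, is the root.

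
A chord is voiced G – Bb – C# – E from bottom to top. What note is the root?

C#

Reordering G, Bb, C#, E into stacked thirds gives C#–E–G–Bb; the bottom of that stack, C#, is the root.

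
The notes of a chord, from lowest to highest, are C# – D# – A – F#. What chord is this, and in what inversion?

D# half-diminished seventh, third inversion

The distinct note names are C#, D#, A, F#. Stacked in thirds they read D#–F#–A–C#, which is a half-diminished seventh chord on D#.
With the seventh (C#) in the bass, the chord is in third inversion (figured bass 4/2).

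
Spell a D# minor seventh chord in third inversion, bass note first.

The chord tones are D#–F#–A#–C#. With the seventh (C#) lowest for third inversion: C#, D#, F#, A#.

C#, D#, F#, A#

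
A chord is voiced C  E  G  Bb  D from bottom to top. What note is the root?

C

Reordering C, E, G, Bb, D into stacked thirds gives C–E–G–Bb–D; the bottom of that stack, C, is the root.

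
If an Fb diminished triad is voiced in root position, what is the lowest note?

In root position the root is lowest. For Fb diminished (Fb–Abb–Cbb) that is Fb.

Fb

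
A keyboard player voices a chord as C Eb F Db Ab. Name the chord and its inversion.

The pitch classes C, Eb, F, Db, Ab arrange in thirds as Db–F–Ab–C–Eb: a Db major ninth chord.
The lowest note is C, the seventh of the chord, so this is third inversion.

Db major ninth, third inversion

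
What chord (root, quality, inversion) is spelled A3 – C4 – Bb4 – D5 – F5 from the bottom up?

Reducing to letter names: A, C, Bb, D, F. These stack in thirds as Bb–D–F–A–C — a Bb major ninth chord.
A is the seventh of Bb major ninth; seventh in the bass means third inversion.

Bb major ninth, third inversion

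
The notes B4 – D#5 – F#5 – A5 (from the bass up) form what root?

The distinct letter names are B, D#, F#, A. Arranged as a stack of thirds they read B–D#–F#–A, so B is the root (a B dominant seventh chord).

B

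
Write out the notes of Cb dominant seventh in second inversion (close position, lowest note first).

Gb, Bbb, Cb, Eb

Cb dominant seventh is Cb–Eb–Gb–Bbb. Second inversion puts the fifth (Gb) in the bass, with the remaining tones above: Gb, Bbb, Cb, Eb.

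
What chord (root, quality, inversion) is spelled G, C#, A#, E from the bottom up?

The pitch classes G, C#, A#, E arrange in thirds as A#–C#–E–G: an A# diminished seventh chord.
G is the seventh of A# diminished seventh; seventh in the bass means third inversion (figured bass 4/2).

A# diminished seventh, third inversion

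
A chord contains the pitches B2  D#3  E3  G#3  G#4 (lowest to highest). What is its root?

The distinct letter names are B, D#, E, G#. Arranged as a stack of thirds they read E–G#–B–D#, so E is the root (an E major seventh chord).

E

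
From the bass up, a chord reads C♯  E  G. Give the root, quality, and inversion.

C# diminished, root position

Reducing to letter names: C#, E, G. These stack in thirds as C#–E–G — a C# diminished triad.
C# is the root of C# diminished; root in the bass means root position (figured bass 5/3).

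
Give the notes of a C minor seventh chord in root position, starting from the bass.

C minor seventh is C–Eb–G–Bb. Root position puts the root (C) in the bass, with the remaining tones above: C, Eb, G, Bb.

C, Eb, G, Bb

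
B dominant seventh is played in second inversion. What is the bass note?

B dominant seventh is B–D#–F#–A. Second inversion places the fifth in the bass: F#.

F#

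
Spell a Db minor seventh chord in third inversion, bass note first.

Cb, Db, Fb, Ab

The chord tones are Db–Fb–Ab–Cb. With the seventh (Cb) lowest for third inversion: Cb, Db, Fb, Ab.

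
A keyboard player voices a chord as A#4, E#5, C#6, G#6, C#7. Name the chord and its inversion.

Reducing to letter names: A#, E#, C#, G#. These stack in thirds as A#–C#–E#–G# — an A# minor seventh chord.
With the root (A#) in the bass, the chord is in root position (figured bass 7).

A# minor seventh, root position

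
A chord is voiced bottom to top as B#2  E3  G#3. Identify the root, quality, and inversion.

The pitch classes B#, E, G# arrange in thirds as E–G#–B#: an E augmented triad.
The lowest note is B#, the fifth of the chord, so this is second inversion (figured bass 6/4).

E augmented, second inversion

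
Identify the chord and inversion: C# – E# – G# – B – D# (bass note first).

The pitch classes C#, E#, G#, B, D# arrange in thirds as C#–E#–G#–B–D#: a C# dominant ninth chord.
C# is the root of C# dominant ninth; root in the bass means root position.

C# dominant ninth, root position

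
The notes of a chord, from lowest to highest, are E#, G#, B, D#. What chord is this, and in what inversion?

E# half-diminished seventh, root position

The pitch classes E#, G#, B, D# arrange in thirds as E#–G#–B–D#: an E# half-diminished seventh chord.
The lowest note is E#, the root of the chord, so this is root position (figured bass 7).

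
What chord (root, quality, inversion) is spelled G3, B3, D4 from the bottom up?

Reducing to letter names: G, B, D. These stack in thirds as G–B–D — a G major triad.
The lowest note is G, the root of the chord, so this is root position (figured bass 5/3).

G major, root position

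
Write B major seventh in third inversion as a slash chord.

Bmaj7/A#

Third inversion of B major seventh has the seventh (A#) in the bass. As a slash chord: Bmaj7/A#.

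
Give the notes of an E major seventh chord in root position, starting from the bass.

E, G#, B, D#

The chord tones are E–G#–B–D#. With the root (E) lowest for root position: E, G#, B, D#.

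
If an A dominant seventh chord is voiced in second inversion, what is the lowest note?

The fifth of A dominant seventh (A–C#–E–G) is E; that is the bass in second inversion.

E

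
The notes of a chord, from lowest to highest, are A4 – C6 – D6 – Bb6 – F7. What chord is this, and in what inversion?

Reducing to letter names: A, C, D, Bb, F. These stack in thirds as Bb–D–F–A–C — a Bb major ninth chord.
With the seventh (A) in the bass, the chord is in third inversion.

Bb major ninth, third inversion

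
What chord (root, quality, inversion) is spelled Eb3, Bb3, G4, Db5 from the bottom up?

Eb dominant seventh, root position

The distinct note names are Eb, Bb, G, Db. Stacked in thirds they read Eb–G–Bb–Db, which is a dominant seventh chord on Eb.
The lowest note is Eb, the root of the chord, so this is root position (figured bass 7).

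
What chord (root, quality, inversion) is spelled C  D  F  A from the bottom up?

The distinct note names are C, D, F, A. Stacked in thirds they read D–F–A–C, which is a minor seventh chord on D.
C is the seventh of D minor seventh; seventh in the bass means third inversion (figured bass 4/2).

D minor seventh, third inversion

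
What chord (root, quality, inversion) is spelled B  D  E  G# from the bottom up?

E dominant seventh, second inversion

The pitch classes B, D, E, G# arrange in thirds as E–G#–B–D: an E dominant seventh chord.
With the fifth (B) in the bass, the chord is in second inversion (figured bass 4/3).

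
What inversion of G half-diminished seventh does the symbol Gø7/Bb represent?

first inversion

Gø7/Bb means G half-diminished seventh with Bb in the bass. Bb is the third of G half-diminished seventh (G–Bb–Db–F), so this is first inversion.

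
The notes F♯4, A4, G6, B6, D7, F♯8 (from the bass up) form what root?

Reordering F#, A, G, B, D into stacked thirds gives G–B–D–F#–A; the bottom of that stack, G, is the root.

G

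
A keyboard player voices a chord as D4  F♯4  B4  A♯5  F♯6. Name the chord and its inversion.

B minor-major seventh, first inversion

The pitch classes D, F#, B, A# arrange in thirds as B–D–F#–A#: a B minor-major seventh chord.
D is the third of B minor-major seventh; third in the bass means first inversion (figured bass 6/5).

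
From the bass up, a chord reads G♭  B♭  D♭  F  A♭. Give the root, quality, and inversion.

Gb major ninth, root position

The pitch classes Gb, Bb, Db, F, Ab arrange in thirds as Gb–Bb–Db–F–Ab: a Gb major ninth chord.
Gb is the root of Gb major ninth; root in the bass means root position.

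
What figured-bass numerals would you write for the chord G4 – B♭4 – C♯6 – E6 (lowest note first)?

The notes G, Bb, C#, E stack in thirds as C#–E–G–Bb — a C# diminished seventh chord. The bass G is the fifth, so this is second inversion: figured 4/3.

4/3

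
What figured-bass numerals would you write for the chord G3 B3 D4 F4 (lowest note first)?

The notes G, B, D, F stack in thirds as G–B–D–F — a G dominant seventh chord. The bass G is the root, so this is root position: figured 7.

7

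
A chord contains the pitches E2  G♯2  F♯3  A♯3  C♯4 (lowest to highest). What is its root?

F#

Reordering E, G#, F#, A#, C# into stacked thirds gives F#–A#–C#–E–G#; the bottom of that stack, F#, is the root.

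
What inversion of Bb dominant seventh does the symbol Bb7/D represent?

first inversion

Bb7/D means Bb dominant seventh with D in the bass. D is the third of Bb dominant seventh (Bb–D–F–Ab), so this is first inversion.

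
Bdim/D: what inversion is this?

Bdim/D means B diminished with D in the bass. D is the third of B diminished (B–D–F), so this is first inversion.

first inversion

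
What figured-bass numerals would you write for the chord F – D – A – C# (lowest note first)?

The notes F, D, A, C# stack in thirds as D–F–A–C# — a D minor-major seventh chord. The bass F is the third, so this is first inversion: figured 6/5.

6/5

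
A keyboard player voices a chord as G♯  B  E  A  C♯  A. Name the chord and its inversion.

A major ninth, third inversion

The distinct note names are G#, B, E, A, C#. Stacked in thirds they read A–C#–E–G#–B, which is a major ninth chord on A.
G# is the seventh of A major ninth; seventh in the bass means third inversion.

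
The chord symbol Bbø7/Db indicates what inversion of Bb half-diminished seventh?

Bbø7/Db means Bb half-diminished seventh with Db in the bass. Db is the third of Bb half-diminished seventh (Bb–Db–Fb–Ab), so this is first inversion.

first inversion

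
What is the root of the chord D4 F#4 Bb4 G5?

Reordering D, F#, Bb, G into stacked thirds gives G–Bb–D–F#; the bottom of that stack, G, is the root.

G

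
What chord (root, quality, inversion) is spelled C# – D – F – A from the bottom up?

Reducing to letter names: C#, D, F, A. These stack in thirds as D–F–A–C# — a D minor-major seventh chord.
The lowest note is C#, the seventh of the chord, so this is third inversion (figured bass 4/2).

D minor-major seventh, third inversion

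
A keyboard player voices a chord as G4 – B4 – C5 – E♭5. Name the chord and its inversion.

C minor-major seventh, second inversion

The distinct note names are G, B, C, Eb. Stacked in thirds they read C–Eb–G–B, which is a minor-major seventh chord on C.
G is the fifth of C minor-major seventh; fifth in the bass means second inversion (figured bass 4/3).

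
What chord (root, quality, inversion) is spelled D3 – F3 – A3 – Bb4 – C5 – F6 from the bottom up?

Bb major ninth, first inversion

Reducing to letter names: D, F, A, Bb, C. These stack in thirds as Bb–D–F–A–C — a Bb major ninth chord.
D is the third of Bb major ninth; third in the bass means first inversion.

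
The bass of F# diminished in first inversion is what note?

The third of F# diminished (F#–A–C) is A; that is the bass in first inversion.

A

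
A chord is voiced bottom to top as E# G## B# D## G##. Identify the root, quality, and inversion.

Reducing to letter names: E#, G##, B#, D##. These stack in thirds as E#–G##–B#–D## — an E# major seventh chord.
The lowest note is E#, the root of the chord, so this is root position (figured bass 7).

E# major seventh, root position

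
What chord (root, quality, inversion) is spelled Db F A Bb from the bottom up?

The pitch classes Db, F, A, Bb arrange in thirds as Bb–Db–F–A: a Bb minor-major seventh chord.
Db is the third of Bb minor-major seventh; third in the bass means first inversion (figured bass 6/5).

Bb minor-major seventh, first inversion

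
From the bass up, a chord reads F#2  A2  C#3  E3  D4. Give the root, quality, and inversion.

Reducing to letter names: F#, A, C#, E, D. These stack in thirds as D–F#–A–C#–E — a D major ninth chord.
F# is the third of D major ninth; third in the bass means first inversion.

D major ninth, first inversion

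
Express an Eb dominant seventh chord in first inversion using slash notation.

Eb7/G

First inversion of Eb dominant seventh has the third (G) in the bass. As a slash chord: Eb7/G.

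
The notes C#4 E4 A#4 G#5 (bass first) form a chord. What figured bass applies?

6/5

The notes C#, E, A#, G# stack in thirds as A#–C#–E–G# — an A# half-diminished seventh chord. The bass C# is the third, so this is first inversion: figured 6/5.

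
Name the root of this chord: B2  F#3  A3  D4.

B

B, F#, A, D are the tones of a B minor seventh chord (B–D–F#–A), making B the root.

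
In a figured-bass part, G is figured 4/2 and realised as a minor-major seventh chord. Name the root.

Ab

The figures 4/2 mean the seventh of the chord is in the bass. If G is the seventh of a minor-major seventh chord, the root is Ab (chord tones Ab–Cb–Eb–G).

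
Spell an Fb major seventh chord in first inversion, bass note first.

Ab, Cb, Eb, Fb

The chord tones are Fb–Ab–Cb–Eb. With the third (Ab) lowest for first inversion: Ab, Cb, Eb, Fb.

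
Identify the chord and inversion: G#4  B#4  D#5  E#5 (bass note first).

E# minor seventh, first inversion

Reducing to letter names: G#, B#, D#, E#. These stack in thirds as E#–G#–B#–D# — an E# minor seventh chord.
G# is the third of E# minor seventh; third in the bass means first inversion (figured bass 6/5).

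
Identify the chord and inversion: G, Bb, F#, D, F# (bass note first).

The pitch classes G, Bb, F#, D arrange in thirds as G–Bb–D–F#: a G minor-major seventh chord.
With the root (G) in the bass, the chord is in root position (figured bass 7).

G minor-major seventh, root position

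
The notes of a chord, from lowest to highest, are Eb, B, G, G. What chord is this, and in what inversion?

Eb augmented, root position

The pitch classes Eb, B, G arrange in thirds as Eb–G–B: an Eb augmented triad.
With the root (Eb) in the bass, the chord is in root position (figured bass 5/3).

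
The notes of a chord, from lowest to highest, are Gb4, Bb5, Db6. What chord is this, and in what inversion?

Gb major, root position

The pitch classes Gb, Bb, Db arrange in thirds as Gb–Bb–Db: a Gb major triad.
The lowest note is Gb, the root of the chord, so this is root position (figured bass 5/3).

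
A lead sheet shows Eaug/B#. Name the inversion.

Eaug/B# means E augmented with B# in the bass. B# is the fifth of E augmented (E–G#–B#), so this is second inversion.

second inversion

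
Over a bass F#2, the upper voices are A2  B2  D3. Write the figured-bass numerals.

4/3

The notes F#, A, B, D stack in thirds as B–D–F#–A — a B minor seventh chord. The bass F# is the fifth, so this is second inversion: figured 4/3.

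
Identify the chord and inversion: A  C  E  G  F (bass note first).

The distinct note names are A, C, E, G, F. Stacked in thirds they read F–A–C–E–G, which is a major ninth chord on F.
The lowest note is A, the third of the chord, so this is first inversion.

F major ninth, first inversion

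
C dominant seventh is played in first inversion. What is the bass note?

C dominant seventh is C–E–G–Bb. First inversion places the third in the bass: E.

E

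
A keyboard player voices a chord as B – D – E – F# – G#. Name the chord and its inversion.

The distinct note names are B, D, E, F#, G#. Stacked in thirds they read E–G#–B–D–F#, which is a dominant ninth chord on E.
The lowest note is B, the fifth of the chord, so this is second inversion.

E dominant ninth, second inversion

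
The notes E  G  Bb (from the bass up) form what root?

Reordering E, G, Bb into stacked thirds gives E–G–Bb; the bottom of that stack, E, is the root.

E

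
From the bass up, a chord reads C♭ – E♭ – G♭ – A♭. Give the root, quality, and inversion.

Ab minor seventh, first inversion

Reducing to letter names: Cb, Eb, Gb, Ab. These stack in thirds as Ab–Cb–Eb–Gb — an Ab minor seventh chord.
The lowest note is Cb, the third of the chord, so this is first inversion (figured bass 6/5).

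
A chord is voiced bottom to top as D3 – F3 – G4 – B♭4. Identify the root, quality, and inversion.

G minor seventh, second inversion

The distinct note names are D, F, G, Bb. Stacked in thirds they read G–Bb–D–F, which is a minor seventh chord on G.
The lowest note is D, the fifth of the chord, so this is second inversion (figured bass 4/3).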